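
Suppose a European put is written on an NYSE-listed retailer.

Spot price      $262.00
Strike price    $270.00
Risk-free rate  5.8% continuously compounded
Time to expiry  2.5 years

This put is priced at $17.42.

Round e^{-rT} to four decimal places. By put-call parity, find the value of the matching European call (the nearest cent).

e^(−rT) = e^(−0.058·2.5) = 0.8650
Put-call parity: C − P = S − K·e^(−rT) = 262 − 270·0.8650 = 262 − 233.5500 = 28.4500
C = P + (C − P) = 17.42 + (28.4500) = 45.8700

$45.87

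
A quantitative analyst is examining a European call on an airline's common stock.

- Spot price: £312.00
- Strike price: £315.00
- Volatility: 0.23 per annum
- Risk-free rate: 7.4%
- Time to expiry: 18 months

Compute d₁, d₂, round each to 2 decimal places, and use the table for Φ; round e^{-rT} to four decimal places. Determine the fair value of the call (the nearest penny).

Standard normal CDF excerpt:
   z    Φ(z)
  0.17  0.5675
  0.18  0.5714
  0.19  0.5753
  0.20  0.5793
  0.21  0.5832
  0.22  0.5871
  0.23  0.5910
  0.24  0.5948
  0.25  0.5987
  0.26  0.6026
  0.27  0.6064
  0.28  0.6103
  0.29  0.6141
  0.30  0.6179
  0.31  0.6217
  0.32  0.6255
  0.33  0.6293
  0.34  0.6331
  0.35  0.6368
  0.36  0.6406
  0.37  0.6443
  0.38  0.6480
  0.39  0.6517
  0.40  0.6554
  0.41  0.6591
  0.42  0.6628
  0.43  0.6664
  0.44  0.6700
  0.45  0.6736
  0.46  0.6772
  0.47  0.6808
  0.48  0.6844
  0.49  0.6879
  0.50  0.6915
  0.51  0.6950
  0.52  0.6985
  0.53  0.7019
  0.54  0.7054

σ√T = 0.23·√1.5 = 0.2817
d₁ = [ln(312/315) + (0.074 + 0.23²/2)·1.5] / 0.2817 = [-0.0096 + 0.1507] / 0.2817 = 0.5009 ⇒ 0.50
d₂ = d₁ − σ√T = 0.5009 − 0.2817 = 0.2192 ⇒ 0.22
exp(−rT) = exp(−0.074·1.5) = 0.8949
C = 312·N(0.50) − 315·0.8949·N(0.22) = 312·0.6915 − 315·0.8949·0.5871 = 215.7480 − 165.4997 = 50.2483

£50.25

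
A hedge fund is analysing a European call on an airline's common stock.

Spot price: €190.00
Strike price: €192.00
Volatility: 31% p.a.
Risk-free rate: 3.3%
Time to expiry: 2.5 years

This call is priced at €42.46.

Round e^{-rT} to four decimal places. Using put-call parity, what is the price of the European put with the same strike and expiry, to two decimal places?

€29.25

exp(−rT) = exp(−0.033·2.5) = 0.9208
Put-call parity: C − P = S − K·e^(−rT) = 190 − 192·0.9208 = 190 − 176.7936 = 13.2064
P = C − (C − P) = 42.46 − (13.2064) = 29.2536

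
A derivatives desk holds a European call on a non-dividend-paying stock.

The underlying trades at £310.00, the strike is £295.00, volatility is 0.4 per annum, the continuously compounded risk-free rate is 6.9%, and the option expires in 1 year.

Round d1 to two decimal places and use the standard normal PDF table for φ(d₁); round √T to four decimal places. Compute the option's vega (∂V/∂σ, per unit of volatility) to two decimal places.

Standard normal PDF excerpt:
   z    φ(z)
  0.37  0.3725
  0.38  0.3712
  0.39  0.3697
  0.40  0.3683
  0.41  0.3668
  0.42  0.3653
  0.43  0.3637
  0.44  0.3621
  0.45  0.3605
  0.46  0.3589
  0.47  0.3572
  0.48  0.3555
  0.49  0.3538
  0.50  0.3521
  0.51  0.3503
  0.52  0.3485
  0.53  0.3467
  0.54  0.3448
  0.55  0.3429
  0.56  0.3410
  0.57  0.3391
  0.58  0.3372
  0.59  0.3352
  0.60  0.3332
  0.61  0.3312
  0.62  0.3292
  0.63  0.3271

109.15

σ√T = 0.4 × 1.0000 = 0.4000
ln(S/K) + (r + σ²/2)T = ln(310/295) + (0.069 + 0.4²/2)·1 = 0.0496 + 0.1490 = 0.1986
d₁ = 0.1986 / 0.4000 = 0.4965 ≈ 0.50
√T = √1 = 1.0000
φ(d₁) = φ(0.50) = 0.3521
vega = S·φ(d₁)·√T = 310·0.3521·1.0000 = 109.1510
(Vega is the same for a European call and put with the same parameters.)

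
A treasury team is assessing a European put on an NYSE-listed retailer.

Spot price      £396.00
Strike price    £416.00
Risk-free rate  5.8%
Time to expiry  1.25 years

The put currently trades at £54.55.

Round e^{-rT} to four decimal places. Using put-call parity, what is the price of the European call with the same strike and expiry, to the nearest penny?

exp(−rT) = exp(−0.058·1.25) = 0.9301
Put-call parity: C − P = S − K·e^(−rT) = 396 − 416·0.9301 = 396 − 386.9216 = 9.0784
C = P + (C − P) = 54.55 + (9.0784) = 63.6284

£63.63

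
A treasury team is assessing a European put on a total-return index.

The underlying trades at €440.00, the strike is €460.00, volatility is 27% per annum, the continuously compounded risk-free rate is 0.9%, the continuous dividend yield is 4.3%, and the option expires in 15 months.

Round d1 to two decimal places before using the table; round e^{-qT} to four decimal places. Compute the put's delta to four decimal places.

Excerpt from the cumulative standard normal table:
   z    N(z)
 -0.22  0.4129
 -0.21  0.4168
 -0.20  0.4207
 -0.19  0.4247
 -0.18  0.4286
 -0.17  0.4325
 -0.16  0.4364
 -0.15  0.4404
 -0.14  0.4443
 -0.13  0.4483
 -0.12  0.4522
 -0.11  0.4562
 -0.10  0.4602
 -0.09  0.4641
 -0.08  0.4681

-0.5266

T = 1.25;  σ√T = 0.3019
ln(S/K) + (r − q + σ²/2)T = ln(440/460) + (0.009 − 0.043 + 0.27²/2)·1.25 = -0.0445 + 0.0031 = -0.0414
d₁ = -0.0414 / 0.3019 = -0.1371 ⇒ -0.14
N(d₁) = N(-0.14) = 0.4443
Δ_put = e^(−qT)·(N(d₁) − 1) = 0.9477·(0.4443 − 1) = -0.5266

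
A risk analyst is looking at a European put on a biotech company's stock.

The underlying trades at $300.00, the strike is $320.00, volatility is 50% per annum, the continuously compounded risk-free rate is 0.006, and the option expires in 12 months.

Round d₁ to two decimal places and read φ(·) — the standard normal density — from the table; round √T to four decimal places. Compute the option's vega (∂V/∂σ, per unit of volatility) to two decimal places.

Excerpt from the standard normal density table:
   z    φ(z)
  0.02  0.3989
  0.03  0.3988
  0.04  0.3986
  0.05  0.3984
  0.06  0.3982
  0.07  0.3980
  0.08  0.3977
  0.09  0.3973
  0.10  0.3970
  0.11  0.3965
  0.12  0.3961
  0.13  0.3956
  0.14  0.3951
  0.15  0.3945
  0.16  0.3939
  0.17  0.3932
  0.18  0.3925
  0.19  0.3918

T = 1;  σ√T = 0.5000
d₁ = [ln(300/320) + (0.006 + 0.5²/2)·1] / 0.5000 = [-0.0645 + 0.1310] / 0.5000 = 0.1329 which rounds to 0.13
√T = √1 = 1.0000
φ(d₁) = φ(0.13) = 0.3956
vega = S·φ(d₁)·√T = 300·0.3956·1.0000 = 118.6800
(Vega is the same for a European call and put with the same parameters.)

118.68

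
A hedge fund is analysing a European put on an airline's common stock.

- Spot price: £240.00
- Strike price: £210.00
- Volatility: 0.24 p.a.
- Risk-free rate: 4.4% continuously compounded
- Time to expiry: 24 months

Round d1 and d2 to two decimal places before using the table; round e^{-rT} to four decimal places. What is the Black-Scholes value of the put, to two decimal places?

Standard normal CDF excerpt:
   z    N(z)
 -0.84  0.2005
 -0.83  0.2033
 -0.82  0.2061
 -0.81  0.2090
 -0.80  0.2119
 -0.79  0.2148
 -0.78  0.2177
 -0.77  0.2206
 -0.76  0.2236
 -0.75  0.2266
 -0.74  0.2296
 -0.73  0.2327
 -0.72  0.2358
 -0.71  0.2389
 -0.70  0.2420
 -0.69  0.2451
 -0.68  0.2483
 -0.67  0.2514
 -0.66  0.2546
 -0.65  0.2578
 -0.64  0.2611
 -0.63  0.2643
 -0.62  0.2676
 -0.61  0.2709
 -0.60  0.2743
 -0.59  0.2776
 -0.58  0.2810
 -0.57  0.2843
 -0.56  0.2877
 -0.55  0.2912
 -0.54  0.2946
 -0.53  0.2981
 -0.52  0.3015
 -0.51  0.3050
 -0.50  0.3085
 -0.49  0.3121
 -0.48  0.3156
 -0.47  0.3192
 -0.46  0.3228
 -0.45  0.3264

T = 2;  σ√T = 0.3394
d₁ = [ln(240/210) + (0.044 + 0.24²/2)·2] / 0.3394 = [0.1335 + 0.1456] / 0.3394 = 0.8224 ≈ 0.82
d₂ = d₁ − σ√T = 0.8224 − 0.3394 = 0.4830 ≈ 0.48
e^(−rT) = e^(−0.044·2) = 0.9158
N(−d₂) = N(-0.48) = 0.3156;  N(−d₁) = N(-0.82) = 0.2061
P = 210·0.9158·0.3156 − 240·0.2061 = 60.6956 − 49.4640 = 11.2316

£11.23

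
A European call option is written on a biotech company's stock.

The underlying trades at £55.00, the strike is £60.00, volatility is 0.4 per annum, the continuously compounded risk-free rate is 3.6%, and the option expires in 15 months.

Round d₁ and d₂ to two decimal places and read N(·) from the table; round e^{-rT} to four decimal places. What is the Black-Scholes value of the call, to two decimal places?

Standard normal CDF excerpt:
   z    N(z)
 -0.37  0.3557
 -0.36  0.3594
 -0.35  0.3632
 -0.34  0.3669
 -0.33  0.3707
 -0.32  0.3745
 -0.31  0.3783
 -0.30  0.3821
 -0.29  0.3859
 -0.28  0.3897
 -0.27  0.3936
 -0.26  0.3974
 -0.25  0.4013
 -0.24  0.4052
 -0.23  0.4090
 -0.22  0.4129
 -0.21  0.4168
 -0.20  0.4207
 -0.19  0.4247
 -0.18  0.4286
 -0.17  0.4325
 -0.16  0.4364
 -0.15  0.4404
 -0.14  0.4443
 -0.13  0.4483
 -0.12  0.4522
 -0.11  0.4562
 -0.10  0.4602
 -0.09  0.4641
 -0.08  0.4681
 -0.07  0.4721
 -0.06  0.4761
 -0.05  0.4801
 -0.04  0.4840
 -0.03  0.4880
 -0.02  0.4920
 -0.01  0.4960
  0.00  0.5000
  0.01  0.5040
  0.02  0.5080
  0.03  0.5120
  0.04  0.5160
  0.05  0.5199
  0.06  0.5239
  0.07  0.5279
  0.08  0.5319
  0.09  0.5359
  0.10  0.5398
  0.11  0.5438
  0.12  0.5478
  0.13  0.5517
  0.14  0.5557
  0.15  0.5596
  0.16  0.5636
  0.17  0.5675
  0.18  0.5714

T = 1.25;  σ√T = 0.4472
d₁ = [ln(55/60) + (0.036 + 0.4²/2)·1.25] / 0.4472 = [-0.0870 + 0.1450] / 0.4472 = 0.1297 → 0.13
d₂ = d₁ − σ√T = 0.1297 − 0.4472 = -0.3175 → -0.32
exp(−rT) = exp(−0.036·1.25) = 0.9560
N(d₁) = N(0.13) = 0.5517;  N(d₂) = N(-0.32) = 0.3745
C = 55·0.5517 − 60·0.9560·0.3745 = 30.3435 − 21.4813 = 8.8622

£8.86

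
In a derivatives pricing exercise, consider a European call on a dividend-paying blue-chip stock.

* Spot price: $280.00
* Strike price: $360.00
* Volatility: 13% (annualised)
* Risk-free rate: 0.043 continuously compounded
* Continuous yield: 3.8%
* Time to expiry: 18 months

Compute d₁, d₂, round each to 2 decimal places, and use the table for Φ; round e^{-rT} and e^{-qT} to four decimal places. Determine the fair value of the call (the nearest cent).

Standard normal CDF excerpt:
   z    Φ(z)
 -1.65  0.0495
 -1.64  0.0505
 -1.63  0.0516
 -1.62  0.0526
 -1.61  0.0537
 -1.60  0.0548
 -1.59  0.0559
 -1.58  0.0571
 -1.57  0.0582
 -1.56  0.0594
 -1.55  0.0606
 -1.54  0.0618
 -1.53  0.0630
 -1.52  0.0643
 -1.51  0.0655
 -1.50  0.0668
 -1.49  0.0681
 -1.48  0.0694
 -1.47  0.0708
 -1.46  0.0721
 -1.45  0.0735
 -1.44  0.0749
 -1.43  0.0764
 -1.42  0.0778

σ√T = 0.13 × 1.2247 = 0.1592
d₁ = [ln(280/360) + (0.043 − 0.038 + 0.13²/2)·1.5] / 0.1592 = [-0.2513 + 0.0202] / 0.1592 = -1.4517 ⇒ -1.45
d₂ = d₁ − σ√T = -1.4517 − 0.1592 = -1.6109 ⇒ -1.61
exp(−qT) = exp(−0.038·1.5) = 0.9446;  exp(−rT) = exp(−0.043·1.5) = 0.9375
N(d₁) = N(-1.45) = 0.0735;  N(d₂) = N(-1.61) = 0.0537
C = 280·0.9446·0.0735 − 360·0.9375·0.0537 = 19.4399 − 18.1237 = 1.3161

$1.32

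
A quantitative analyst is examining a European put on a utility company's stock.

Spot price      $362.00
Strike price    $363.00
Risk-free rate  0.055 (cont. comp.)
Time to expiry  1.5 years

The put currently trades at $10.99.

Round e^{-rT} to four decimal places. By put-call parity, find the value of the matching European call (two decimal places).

exp(−rT) = exp(−0.055·1.5) = 0.9208
Put-call parity: C − P = S − K·e^(−rT) = 362 − 363·0.9208 = 362 − 334.2504 = 27.7496
C = P + (C − P) = 10.99 + (27.7496) = 38.7396

$38.74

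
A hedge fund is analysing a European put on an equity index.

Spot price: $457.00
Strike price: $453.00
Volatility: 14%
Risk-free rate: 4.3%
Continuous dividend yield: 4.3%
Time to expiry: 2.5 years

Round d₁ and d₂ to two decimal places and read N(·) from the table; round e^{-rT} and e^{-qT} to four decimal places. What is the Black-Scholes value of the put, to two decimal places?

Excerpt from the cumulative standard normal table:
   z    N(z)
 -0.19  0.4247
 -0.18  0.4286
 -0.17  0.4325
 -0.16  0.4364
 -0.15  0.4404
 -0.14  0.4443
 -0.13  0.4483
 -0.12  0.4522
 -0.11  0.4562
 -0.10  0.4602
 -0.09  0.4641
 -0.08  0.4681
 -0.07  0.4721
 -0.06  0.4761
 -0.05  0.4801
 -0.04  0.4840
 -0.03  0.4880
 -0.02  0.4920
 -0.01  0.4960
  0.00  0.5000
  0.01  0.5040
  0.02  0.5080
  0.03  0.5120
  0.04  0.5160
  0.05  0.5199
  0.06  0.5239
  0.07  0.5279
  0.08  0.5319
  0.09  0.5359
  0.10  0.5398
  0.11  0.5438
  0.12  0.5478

$34.02

σ√T = 0.14 × 1.5811 = 0.2214
d₁ = [ln(457/453) + (0.043 − 0.043 + 0.14²/2)·2.5] / 0.2214 = [0.0088 + 0.0245] / 0.2214 = 0.1504 which rounds to 0.15
d₂ = d₁ − σ√T = 0.1504 − 0.2214 = -0.0710 which rounds to -0.07
e^(−qT) = e^(−0.043·2.5) = 0.8981;  e^(−rT) = e^(−0.043·2.5) = 0.8981
N(−d₂) = N(0.07) = 0.5279;  N(−d₁) = N(-0.15) = 0.4404
P = 453·0.8981·0.5279 − 457·0.8981·0.4404 = 214.7705 − 180.7541 = 34.0163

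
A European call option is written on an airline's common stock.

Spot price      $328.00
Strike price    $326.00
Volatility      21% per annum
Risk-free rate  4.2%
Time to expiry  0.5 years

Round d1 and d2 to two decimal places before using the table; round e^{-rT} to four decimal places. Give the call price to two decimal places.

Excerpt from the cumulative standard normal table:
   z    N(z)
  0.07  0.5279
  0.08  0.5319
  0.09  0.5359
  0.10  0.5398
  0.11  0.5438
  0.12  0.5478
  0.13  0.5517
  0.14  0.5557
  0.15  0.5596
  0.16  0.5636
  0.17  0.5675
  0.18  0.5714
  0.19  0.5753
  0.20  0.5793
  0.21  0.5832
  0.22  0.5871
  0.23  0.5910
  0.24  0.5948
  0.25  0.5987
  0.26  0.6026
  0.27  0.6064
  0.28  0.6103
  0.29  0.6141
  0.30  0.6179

σ√T = 0.21 × 0.7071 = 0.1485
ln(S/K) + (r + σ²/2)T = ln(328/326) + (0.042 + 0.21²/2)·0.5 = 0.0061 + 0.0320 = 0.0381
d₁ = 0.0381 / 0.1485 = 0.2569 ⇒ 0.26
d₂ = d₁ − σ√T = 0.2569 − 0.1485 = 0.1084 ⇒ 0.11
e^(−rT) = e^(−0.042·0.5) = 0.9792
C = 328·N(0.26) − 326·0.9792·N(0.11) = 328·0.6026 − 326·0.9792·0.5438 = 197.6528 − 173.5914 = 24.0614

$24.06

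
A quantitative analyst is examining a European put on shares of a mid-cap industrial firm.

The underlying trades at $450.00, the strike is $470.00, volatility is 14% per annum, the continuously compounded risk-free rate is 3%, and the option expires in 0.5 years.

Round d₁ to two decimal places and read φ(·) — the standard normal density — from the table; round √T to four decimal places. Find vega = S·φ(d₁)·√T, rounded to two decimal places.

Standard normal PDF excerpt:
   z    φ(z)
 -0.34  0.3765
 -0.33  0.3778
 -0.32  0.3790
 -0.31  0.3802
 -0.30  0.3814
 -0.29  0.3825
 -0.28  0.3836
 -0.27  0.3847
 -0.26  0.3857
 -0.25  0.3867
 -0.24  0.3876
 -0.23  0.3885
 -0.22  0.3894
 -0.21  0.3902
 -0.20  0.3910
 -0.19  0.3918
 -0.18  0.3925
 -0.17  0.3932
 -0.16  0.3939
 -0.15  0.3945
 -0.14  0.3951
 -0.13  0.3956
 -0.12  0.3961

T = 0.5;  σ√T = 0.0990
d₁ = [ln(450/470) + (0.03 + 0.14²/2)·0.5] / 0.0990 = [-0.0435 + 0.0199] / 0.0990 = -0.2382 ⇒ -0.24
√T = √0.5 = 0.7071
φ(d₁) = φ(-0.24) = 0.3876
vega = S·φ(d₁)·√T = 450·0.3876·0.7071 = 123.3324

123.33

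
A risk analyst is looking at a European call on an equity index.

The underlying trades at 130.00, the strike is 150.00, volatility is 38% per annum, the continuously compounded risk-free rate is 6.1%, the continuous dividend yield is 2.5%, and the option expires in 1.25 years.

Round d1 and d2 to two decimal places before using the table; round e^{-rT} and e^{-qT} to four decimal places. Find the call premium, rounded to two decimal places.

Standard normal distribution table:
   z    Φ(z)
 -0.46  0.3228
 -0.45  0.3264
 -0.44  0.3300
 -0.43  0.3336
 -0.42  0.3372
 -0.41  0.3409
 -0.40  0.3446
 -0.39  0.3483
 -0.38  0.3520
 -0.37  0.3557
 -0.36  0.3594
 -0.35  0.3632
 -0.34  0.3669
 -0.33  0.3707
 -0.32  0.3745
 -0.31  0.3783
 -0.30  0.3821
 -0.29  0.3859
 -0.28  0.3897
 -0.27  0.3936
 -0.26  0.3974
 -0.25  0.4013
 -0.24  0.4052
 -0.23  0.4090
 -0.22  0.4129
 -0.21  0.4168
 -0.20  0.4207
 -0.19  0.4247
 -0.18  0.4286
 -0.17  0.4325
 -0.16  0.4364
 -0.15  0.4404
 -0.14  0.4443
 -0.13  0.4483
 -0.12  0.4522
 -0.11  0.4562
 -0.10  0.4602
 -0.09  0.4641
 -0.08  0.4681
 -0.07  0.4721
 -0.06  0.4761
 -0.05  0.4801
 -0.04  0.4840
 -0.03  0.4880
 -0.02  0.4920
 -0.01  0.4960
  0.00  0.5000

16.12

σ√T = 0.38 × 1.1180 = 0.4249
d₁ = [ln(130/150) + (0.061 − 0.025 + 0.38²/2)·1.25] / 0.4249 = [-0.1431 + 0.1352] / 0.4249 = -0.0185 which rounds to -0.02
d₂ = d₁ − σ√T = -0.0185 − 0.4249 = -0.4433 which rounds to -0.44
e^(−qT) = e^(−0.025·1.25) = 0.9692;  e^(−rT) = e^(−0.061·1.25) = 0.9266
N(d₁) = N(-0.02) = 0.4920;  N(d₂) = N(-0.44) = 0.3300
C = 130·0.9692·0.4920 − 150·0.9266·0.3300 = 61.9900 − 45.8667 = 16.1233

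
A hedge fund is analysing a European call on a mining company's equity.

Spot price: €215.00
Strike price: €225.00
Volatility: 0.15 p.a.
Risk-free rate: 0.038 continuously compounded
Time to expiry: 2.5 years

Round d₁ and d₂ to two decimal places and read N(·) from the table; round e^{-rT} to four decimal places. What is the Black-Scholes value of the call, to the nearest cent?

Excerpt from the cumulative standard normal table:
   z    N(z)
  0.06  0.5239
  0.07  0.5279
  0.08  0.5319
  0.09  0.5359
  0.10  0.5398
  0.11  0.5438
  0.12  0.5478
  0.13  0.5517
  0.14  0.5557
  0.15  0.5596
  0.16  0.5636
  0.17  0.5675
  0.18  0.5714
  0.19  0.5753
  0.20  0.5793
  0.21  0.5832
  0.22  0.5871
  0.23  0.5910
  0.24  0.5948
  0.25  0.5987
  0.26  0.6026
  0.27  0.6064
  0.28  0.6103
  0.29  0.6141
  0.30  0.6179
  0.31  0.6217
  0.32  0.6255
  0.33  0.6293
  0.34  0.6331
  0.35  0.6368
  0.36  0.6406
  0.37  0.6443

€25.65

T = 2.5;  σ√T = 0.2372
d₁ = [ln(215/225) + (0.038 + 0.15²/2)·2.5] / 0.2372 = [-0.0455 + 0.1231] / 0.2372 = 0.3275 ⇒ 0.33
d₂ = d₁ − σ√T = 0.3275 − 0.2372 = 0.0903 ⇒ 0.09
exp(−rT) = exp(−0.038·2.5) = 0.9094
C = 215·N(0.33) − 225·0.9094·N(0.09) = 215·0.6293 − 225·0.9094·0.5359 = 135.2995 − 109.6532 = 25.6463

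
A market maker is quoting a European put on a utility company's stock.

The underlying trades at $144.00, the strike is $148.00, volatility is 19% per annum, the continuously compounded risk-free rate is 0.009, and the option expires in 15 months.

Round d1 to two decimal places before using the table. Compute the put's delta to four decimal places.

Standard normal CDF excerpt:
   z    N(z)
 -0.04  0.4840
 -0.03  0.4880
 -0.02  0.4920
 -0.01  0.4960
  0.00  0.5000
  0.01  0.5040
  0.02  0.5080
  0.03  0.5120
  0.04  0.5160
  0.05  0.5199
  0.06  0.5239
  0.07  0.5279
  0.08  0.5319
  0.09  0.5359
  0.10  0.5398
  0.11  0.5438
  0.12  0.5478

-0.4880

σ√T = 0.19·√1.25 = 0.2124
d₁ = [ln(144/148) + (0.009 + 0.19²/2)·1.25] / 0.2124 = [-0.0274 + 0.0338] / 0.2124 = 0.0302 → 0.03
N(d₁) = N(0.03) = 0.5120
Δ_put = N(d₁) − 1 = 0.5120 − 1 = -0.4880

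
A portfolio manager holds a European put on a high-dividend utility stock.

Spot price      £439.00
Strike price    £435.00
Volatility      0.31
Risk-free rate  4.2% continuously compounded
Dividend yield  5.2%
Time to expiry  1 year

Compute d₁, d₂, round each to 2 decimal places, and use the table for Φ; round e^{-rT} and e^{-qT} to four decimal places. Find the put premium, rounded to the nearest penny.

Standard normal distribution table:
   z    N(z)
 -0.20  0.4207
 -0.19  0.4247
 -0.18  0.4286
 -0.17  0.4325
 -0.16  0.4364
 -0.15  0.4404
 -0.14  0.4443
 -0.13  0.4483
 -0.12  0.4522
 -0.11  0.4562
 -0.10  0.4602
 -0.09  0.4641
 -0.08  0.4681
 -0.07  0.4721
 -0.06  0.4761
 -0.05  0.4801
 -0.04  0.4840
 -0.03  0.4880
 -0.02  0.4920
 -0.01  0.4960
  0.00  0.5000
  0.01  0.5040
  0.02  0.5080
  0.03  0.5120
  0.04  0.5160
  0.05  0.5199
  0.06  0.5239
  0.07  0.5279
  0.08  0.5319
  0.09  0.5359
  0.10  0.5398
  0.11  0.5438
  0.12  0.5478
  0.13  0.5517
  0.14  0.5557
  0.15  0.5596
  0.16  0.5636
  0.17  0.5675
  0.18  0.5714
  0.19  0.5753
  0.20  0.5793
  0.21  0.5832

£51.56

σ√T = 0.31 × 1.0000 = 0.3100
d₁ = [ln(439/435) + (0.042 − 0.052 + 0.31²/2)·1] / 0.3100 = [0.0092 + 0.0381] / 0.3100 = 0.1523 which rounds to 0.15
d₂ = d₁ − σ√T = 0.1523 − 0.3100 = -0.1577 which rounds to -0.16
e^(−qT) = e^(−0.052·1) = 0.9493;  e^(−rT) = e^(−0.042·1) = 0.9589
N(−d₂) = N(0.16) = 0.5636;  N(−d₁) = N(-0.15) = 0.4404
P = 435·0.9589·0.5636 − 439·0.9493·0.4404 = 235.0897 − 183.5335 = 51.5562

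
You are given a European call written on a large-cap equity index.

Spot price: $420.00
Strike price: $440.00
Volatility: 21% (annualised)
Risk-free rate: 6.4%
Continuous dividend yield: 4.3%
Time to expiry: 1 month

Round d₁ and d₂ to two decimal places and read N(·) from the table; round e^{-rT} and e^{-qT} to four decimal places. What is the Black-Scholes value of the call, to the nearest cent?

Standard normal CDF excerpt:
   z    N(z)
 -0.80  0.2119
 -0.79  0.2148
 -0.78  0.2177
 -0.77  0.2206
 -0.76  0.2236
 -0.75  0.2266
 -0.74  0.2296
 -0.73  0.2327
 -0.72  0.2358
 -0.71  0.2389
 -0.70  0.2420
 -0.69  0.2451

T = 0.08333;  σ√T = 0.0606
ln(S/K) + (r − q + σ²/2)T = ln(420/440) + (0.064 − 0.043 + 0.21²/2)·0.08333 = -0.0465 + 0.0036 = -0.0429
d₁ = -0.0429 / 0.0606 = -0.7082 ≈ -0.71
d₂ = d₁ − σ√T = -0.7082 − 0.0606 = -0.7688 ≈ -0.77
e^(−qT) = e^(−0.043·0.08333) = 0.9964;  e^(−rT) = e^(−0.064·0.08333) = 0.9947
N(d₁) = N(-0.71) = 0.2389;  N(d₂) = N(-0.77) = 0.2206
C = 420·0.9964·0.2389 − 440·0.9947·0.2206 = 99.9768 − 96.5496 = 3.4272

$3.43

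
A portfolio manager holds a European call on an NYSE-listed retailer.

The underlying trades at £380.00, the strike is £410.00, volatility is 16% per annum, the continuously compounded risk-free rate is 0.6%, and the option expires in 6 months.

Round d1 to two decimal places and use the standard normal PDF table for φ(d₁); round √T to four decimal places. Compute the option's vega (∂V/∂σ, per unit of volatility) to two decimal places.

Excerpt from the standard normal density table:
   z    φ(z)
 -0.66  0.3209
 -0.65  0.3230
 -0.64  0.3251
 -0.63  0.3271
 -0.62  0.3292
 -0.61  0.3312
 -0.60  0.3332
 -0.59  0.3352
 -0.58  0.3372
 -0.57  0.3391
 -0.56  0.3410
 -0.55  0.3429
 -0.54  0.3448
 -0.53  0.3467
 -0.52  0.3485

90.07

T = 0.5;  σ√T = 0.1131
d₁ = [ln(380/410) + (0.006 + ½·0.16²)·0.5] / (σ√T) = (-0.0760 + 0.0094) / 0.1131 = -0.5885 ⇒ -0.59
√T = √0.5 = 0.7071
φ(d₁) = φ(-0.59) = 0.3352
vega = S·φ(d₁)·√T = 380·0.3352·0.7071 = 90.0676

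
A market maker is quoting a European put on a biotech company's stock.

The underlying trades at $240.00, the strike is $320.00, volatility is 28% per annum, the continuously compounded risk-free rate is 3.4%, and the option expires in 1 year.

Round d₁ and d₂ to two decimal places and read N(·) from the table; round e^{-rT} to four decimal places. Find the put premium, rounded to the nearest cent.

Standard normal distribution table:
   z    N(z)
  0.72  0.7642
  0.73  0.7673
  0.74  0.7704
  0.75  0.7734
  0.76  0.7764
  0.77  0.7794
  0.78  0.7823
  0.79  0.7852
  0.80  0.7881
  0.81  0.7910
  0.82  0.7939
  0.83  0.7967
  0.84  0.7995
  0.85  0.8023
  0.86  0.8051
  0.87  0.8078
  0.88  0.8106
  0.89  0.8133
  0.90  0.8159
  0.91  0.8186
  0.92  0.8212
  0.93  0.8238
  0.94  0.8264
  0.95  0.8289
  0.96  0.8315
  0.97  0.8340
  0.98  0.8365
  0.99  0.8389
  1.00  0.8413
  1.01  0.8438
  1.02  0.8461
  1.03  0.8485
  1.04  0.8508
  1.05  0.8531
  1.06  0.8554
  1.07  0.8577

T = 1;  σ√T = 0.2800
d₁ = [ln(240/320) + (0.034 + ½·0.28²)·1] / (σ√T) = (-0.2877 + 0.0732) / 0.2800 = -0.7660 ⇒ -0.77
d₂ = -0.7660 − 0.2800 = -1.0460 ⇒ -1.05
exp(−rT) = exp(−0.034·1) = 0.9666
N(−d₂) = N(1.05) = 0.8531;  N(−d₁) = N(0.77) = 0.7794
P = 320·0.9666·0.8531 − 240·0.7794 = 263.8741 − 187.0560 = 76.8181

$76.82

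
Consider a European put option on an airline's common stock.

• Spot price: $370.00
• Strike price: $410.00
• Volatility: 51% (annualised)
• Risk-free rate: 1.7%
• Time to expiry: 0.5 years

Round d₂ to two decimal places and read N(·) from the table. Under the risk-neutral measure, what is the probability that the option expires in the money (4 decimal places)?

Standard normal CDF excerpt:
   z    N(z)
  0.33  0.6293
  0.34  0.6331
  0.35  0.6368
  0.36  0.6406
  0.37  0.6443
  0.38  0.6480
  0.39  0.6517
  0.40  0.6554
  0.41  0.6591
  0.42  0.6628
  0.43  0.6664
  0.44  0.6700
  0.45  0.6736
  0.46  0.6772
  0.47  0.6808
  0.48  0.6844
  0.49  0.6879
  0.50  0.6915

0.6700

T = 0.5;  σ√T = 0.3606
ln(S/K) + (r + σ²/2)T = ln(370/410) + (0.017 + 0.51²/2)·0.5 = -0.1027 + 0.0735 = -0.0291
d₁ = -0.0291 / 0.3606 = -0.0808 ⇒ -0.08
d₂ = d₁ − σ√T = -0.0808 − 0.3606 = -0.4414 ⇒ -0.44
Pr(exercise) under Q = N(−d₂) = N(0.44) = 0.6700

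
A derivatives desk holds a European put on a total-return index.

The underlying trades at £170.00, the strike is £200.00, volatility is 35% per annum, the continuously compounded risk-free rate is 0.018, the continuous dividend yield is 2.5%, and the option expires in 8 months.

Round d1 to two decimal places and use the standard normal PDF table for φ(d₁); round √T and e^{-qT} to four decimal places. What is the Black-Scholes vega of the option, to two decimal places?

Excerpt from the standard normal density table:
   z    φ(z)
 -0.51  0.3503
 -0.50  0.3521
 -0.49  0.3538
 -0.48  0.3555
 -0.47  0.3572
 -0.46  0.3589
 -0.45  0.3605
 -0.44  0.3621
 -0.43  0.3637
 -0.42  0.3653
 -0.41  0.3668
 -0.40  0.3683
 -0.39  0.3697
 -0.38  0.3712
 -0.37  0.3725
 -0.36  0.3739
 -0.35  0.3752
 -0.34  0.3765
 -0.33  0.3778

49.43

σ√T = 0.35 × 0.8165 = 0.2858
d₁ = [ln(170/200) + (0.018 − 0.025 + 0.35²/2)·0.6667] / 0.2858 = [-0.1625 + 0.0362] / 0.2858 = -0.4421 ⇒ -0.44
√T = √0.6667 = 0.8165
φ(d₁) = φ(-0.44) = 0.3621
e^(−qT) = e^(−0.025·0.6667) = 0.9835
vega = S·e^(−qT)·φ(d₁)·√T = 170·0.9835·0.3621·0.8165 = 49.4320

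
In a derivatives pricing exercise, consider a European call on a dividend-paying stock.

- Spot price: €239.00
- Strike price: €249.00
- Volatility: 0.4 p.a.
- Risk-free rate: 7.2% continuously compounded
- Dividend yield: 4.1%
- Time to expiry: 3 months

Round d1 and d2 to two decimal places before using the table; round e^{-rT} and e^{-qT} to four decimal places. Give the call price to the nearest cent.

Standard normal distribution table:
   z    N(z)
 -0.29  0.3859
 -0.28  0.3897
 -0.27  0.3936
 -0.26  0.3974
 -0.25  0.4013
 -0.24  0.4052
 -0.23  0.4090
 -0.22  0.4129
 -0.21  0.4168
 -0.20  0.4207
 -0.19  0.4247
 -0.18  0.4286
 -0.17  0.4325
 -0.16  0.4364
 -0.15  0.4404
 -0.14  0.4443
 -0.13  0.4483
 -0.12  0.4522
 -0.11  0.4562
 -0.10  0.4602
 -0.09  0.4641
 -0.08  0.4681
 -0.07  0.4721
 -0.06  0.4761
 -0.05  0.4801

σ√T = 0.4 × 0.5000 = 0.2000
ln(S/K) + (r − q + σ²/2)T = ln(239/249) + (0.072 − 0.041 + 0.4²/2)·0.25 = -0.0410 + 0.0278 = -0.0132
d₁ = -0.0132 / 0.2000 = -0.0662 ⇒ -0.07
d₂ = d₁ − σ√T = -0.0662 − 0.2000 = -0.2662 ⇒ -0.27
e^(−qT) = e^(−0.041·0.25) = 0.9898;  e^(−rT) = e^(−0.072·0.25) = 0.9822
N(d₁) = N(-0.07) = 0.4721;  N(d₂) = N(-0.27) = 0.3936
C = 239·0.9898·0.4721 − 249·0.9822·0.3936 = 111.6810 − 96.2619 = 15.4191

€15.42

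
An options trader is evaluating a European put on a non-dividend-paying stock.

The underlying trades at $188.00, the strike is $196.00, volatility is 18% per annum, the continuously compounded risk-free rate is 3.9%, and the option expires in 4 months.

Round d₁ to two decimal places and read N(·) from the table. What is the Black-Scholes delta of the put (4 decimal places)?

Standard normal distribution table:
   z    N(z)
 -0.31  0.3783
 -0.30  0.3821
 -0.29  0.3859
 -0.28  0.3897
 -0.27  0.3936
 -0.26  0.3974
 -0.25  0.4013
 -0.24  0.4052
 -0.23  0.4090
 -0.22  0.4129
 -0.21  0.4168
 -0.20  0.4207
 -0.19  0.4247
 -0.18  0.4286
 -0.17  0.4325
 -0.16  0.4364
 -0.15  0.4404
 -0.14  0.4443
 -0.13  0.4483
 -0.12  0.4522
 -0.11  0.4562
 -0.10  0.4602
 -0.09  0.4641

σ√T = 0.18 × 0.5774 = 0.1039
d₁ = [ln(188/196) + (0.039 + 0.18²/2)·0.3333] / 0.1039 = [-0.0417 + 0.0184] / 0.1039 = -0.2239 → -0.22
N(d₁) = N(-0.22) = 0.4129
Δ_put = N(d₁) − 1 = 0.4129 − 1 = -0.5871

-0.5871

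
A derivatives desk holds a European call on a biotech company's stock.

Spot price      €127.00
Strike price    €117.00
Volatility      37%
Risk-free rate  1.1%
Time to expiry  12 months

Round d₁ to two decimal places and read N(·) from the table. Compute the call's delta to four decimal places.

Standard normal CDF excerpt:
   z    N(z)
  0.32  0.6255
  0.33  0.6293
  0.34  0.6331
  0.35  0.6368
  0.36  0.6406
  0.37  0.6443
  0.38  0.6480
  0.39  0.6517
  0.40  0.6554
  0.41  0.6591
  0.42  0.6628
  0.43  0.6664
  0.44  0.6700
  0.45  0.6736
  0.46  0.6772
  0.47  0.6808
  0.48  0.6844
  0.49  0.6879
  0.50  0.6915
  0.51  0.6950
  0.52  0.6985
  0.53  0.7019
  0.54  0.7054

T = 1;  σ√T = 0.3700
d₁ = [ln(127/117) + (0.011 + 0.37²/2)·1] / 0.3700 = [0.0820 + 0.0794] / 0.3700 = 0.4364 ⇒ 0.44
N(d₁) = N(0.44) = 0.6700
Δ_call = N(d₁) = 0.6700

0.6700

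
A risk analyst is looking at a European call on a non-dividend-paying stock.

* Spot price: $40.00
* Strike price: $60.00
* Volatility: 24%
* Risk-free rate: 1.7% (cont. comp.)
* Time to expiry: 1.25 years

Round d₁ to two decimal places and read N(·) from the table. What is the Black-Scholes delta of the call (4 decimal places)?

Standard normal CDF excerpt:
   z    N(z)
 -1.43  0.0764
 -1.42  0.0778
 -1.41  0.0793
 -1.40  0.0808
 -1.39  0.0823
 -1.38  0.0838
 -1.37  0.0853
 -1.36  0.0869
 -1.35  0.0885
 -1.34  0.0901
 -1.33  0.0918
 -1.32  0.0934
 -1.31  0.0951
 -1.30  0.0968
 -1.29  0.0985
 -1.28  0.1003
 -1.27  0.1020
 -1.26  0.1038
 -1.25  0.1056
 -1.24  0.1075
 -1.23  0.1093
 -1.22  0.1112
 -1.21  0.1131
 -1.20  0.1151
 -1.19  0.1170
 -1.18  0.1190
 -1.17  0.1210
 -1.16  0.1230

σ√T = 0.24·√1.25 = 0.2683
d₁ = [ln(40/60) + (0.017 + 0.24²/2)·1.25] / 0.2683 = [-0.4055 + 0.0573] / 0.2683 = -1.2977 ⇒ -1.30
N(d₁) = N(-1.30) = 0.0968
Δ_call = N(d₁) = 0.0968

0.0968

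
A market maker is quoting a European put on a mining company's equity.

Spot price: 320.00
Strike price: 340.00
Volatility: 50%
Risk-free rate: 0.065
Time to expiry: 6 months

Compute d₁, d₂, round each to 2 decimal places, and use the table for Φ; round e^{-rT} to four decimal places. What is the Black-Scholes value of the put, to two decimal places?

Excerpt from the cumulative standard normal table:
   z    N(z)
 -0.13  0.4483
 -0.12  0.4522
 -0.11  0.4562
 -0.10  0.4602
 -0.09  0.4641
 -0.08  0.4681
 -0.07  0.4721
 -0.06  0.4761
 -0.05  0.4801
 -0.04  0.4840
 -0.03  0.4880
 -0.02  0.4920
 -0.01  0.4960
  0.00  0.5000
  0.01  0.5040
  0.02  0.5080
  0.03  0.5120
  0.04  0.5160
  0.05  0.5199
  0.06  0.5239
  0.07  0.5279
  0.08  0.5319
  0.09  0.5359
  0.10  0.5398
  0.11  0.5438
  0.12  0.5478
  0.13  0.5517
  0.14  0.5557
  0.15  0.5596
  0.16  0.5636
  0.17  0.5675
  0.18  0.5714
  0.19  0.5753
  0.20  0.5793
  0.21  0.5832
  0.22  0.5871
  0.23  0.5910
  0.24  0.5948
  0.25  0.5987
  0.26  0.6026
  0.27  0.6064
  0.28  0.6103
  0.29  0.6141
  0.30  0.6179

σ√T = 0.5 × 0.7071 = 0.3536
d₁ = [ln(320/340) + (0.065 + ½·0.5²)·0.5] / (σ√T) = (-0.0606 + 0.0950) / 0.3536 = 0.0972 → 0.10
d₂ = 0.0972 − 0.3536 = -0.2563 → -0.26
e^(−rT) = e^(−0.065·0.5) = 0.9680
P = 340·0.9680·N(0.26) − 320·N(-0.10) = 340·0.9680·0.6026 − 320·0.4602 = 198.3277 − 147.2640 = 51.0637

51.06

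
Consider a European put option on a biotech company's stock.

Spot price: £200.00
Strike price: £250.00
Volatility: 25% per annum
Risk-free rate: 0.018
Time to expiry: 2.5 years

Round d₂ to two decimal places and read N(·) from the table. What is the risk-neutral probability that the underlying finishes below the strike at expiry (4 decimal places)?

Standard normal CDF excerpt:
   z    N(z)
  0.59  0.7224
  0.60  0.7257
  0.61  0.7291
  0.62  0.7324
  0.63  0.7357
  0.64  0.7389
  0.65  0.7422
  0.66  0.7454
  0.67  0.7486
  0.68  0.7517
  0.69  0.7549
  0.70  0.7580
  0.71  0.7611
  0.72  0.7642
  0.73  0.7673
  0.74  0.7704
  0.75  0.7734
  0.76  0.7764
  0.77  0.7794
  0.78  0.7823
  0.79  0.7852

0.7422

σ√T = 0.25 × 1.5811 = 0.3953
d₁ = [ln(200/250) + (0.018 + 0.25²/2)·2.5] / 0.3953 = [-0.2231 + 0.1231] / 0.3953 = -0.2530 → -0.25
d₂ = d₁ − σ√T = -0.2530 − 0.3953 = -0.6483 → -0.65
Pr(exercise) under Q = N(−d₂) = N(0.65) = 0.7422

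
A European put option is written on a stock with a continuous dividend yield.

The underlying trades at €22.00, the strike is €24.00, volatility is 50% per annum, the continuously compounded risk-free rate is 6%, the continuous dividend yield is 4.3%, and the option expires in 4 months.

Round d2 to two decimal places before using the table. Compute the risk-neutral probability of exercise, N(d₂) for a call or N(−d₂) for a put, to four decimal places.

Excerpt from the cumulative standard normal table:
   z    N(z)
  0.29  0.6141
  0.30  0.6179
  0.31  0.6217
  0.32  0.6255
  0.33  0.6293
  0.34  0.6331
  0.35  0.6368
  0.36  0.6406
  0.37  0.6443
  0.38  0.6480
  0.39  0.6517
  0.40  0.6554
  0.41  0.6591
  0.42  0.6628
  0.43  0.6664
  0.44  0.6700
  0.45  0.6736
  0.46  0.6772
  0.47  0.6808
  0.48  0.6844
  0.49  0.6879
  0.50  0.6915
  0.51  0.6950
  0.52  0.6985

0.6664

σ√T = 0.5 × 0.5774 = 0.2887
d₁ = [ln(22/24) + (0.06 − 0.043 + 0.5²/2)·0.3333] / 0.2887 = [-0.0870 + 0.0473] / 0.2887 = -0.1374 → -0.14
d₂ = d₁ − σ√T = -0.1374 − 0.2887 = -0.4261 → -0.43
Risk-neutral Pr[S_T < K] = N(−d₂) = N(0.43) = 0.6664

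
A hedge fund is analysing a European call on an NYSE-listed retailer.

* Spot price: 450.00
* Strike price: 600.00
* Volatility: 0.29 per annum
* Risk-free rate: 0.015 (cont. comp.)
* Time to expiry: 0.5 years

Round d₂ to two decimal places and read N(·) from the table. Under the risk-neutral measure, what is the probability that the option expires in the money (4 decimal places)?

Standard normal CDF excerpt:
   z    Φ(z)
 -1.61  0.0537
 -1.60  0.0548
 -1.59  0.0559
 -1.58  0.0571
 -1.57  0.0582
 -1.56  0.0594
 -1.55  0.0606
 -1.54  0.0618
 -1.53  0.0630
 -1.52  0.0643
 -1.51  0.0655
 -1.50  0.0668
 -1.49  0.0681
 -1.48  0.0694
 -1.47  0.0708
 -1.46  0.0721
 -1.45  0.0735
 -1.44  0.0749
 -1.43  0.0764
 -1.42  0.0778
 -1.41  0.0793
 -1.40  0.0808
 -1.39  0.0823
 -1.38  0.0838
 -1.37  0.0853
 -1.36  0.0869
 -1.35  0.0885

σ√T = 0.29·√0.5 = 0.2051
d₁ = [ln(450/600) + (0.015 + 0.29²/2)·0.5] / 0.2051 = [-0.2877 + 0.0285] / 0.2051 = -1.2638 → -1.26
d₂ = d₁ − σ√T = -1.2638 − 0.2051 = -1.4689 → -1.47
Pr(exercise) under Q = N(d₂) = 0.0708

0.0708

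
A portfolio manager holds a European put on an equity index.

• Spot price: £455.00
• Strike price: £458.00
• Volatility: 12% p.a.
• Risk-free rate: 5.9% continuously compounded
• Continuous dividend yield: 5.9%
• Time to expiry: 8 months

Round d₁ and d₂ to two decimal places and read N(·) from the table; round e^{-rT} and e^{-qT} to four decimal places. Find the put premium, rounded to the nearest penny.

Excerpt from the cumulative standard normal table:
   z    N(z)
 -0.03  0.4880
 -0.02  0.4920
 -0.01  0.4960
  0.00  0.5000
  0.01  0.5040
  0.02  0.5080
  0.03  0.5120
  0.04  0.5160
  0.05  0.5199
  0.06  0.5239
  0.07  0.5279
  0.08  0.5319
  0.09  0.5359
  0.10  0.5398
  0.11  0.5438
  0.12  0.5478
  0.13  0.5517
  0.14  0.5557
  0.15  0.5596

σ√T = 0.12·√0.6667 = 0.0980
d₁ = [ln(455/458) + (0.059 − 0.059 + ½·0.12²)·0.6667] / (σ√T) = (-0.0066 + 0.0048) / 0.0980 = -0.0181 which rounds to -0.02
d₂ = -0.0181 − 0.0980 = -0.1161 which rounds to -0.12
e^(−qT) = e^(−0.059·0.6667) = 0.9614;  e^(−rT) = e^(−0.059·0.6667) = 0.9614
P = 458·0.9614·N(0.12) − 455·0.9614·N(0.02) = 458·0.9614·0.5478 − 455·0.9614·0.5080 = 241.2080 − 222.2180 = 18.9900

£18.99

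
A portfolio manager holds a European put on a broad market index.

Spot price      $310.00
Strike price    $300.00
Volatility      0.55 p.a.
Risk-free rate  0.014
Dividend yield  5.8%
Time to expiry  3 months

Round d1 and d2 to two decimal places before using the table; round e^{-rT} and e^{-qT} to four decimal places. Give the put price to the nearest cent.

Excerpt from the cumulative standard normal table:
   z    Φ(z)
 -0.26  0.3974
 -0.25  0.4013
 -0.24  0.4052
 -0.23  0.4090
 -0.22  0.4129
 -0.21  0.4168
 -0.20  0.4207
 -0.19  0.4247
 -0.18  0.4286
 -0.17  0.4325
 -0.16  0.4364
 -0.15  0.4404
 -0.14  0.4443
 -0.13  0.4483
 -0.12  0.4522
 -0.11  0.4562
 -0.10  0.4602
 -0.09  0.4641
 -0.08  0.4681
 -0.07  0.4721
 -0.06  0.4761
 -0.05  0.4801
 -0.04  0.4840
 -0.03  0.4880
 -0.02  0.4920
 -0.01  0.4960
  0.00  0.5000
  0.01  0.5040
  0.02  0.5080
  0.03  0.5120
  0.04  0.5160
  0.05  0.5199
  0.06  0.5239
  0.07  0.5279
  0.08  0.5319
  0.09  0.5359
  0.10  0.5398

$30.46

T = 0.25;  σ√T = 0.2750
d₁ = [ln(310/300) + (0.014 − 0.058 + 0.55²/2)·0.25] / 0.2750 = [0.0328 + 0.0268] / 0.2750 = 0.2167 which rounds to 0.22
d₂ = d₁ − σ√T = 0.2167 − 0.2750 = -0.0583 which rounds to -0.06
exp(−qT) = exp(−0.058·0.25) = 0.9856;  exp(−rT) = exp(−0.014·0.25) = 0.9965
N(−d₂) = N(0.06) = 0.5239;  N(−d₁) = N(-0.22) = 0.4129
P = 300·0.9965·0.5239 − 310·0.9856·0.4129 = 156.6199 − 126.1558 = 30.4641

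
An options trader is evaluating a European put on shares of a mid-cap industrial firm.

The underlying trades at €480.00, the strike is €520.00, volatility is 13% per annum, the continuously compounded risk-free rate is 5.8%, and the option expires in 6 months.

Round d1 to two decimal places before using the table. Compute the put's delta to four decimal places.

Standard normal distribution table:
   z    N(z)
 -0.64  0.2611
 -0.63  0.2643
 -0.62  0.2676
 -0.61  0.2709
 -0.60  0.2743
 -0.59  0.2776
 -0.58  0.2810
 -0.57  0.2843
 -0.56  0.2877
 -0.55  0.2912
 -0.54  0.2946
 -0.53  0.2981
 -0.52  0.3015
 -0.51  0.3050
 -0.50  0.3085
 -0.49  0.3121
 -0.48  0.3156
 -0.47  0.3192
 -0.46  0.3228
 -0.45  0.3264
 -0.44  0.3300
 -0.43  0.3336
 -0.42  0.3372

-0.6950

σ√T = 0.13 × 0.7071 = 0.0919
d₁ = [ln(480/520) + (0.058 + 0.13²/2)·0.5] / 0.0919 = [-0.0800 + 0.0332] / 0.0919 = -0.5093 ≈ -0.51
N(d₁) = N(-0.51) = 0.3050
Δ_put = N(d₁) − 1 = 0.3050 − 1 = -0.6950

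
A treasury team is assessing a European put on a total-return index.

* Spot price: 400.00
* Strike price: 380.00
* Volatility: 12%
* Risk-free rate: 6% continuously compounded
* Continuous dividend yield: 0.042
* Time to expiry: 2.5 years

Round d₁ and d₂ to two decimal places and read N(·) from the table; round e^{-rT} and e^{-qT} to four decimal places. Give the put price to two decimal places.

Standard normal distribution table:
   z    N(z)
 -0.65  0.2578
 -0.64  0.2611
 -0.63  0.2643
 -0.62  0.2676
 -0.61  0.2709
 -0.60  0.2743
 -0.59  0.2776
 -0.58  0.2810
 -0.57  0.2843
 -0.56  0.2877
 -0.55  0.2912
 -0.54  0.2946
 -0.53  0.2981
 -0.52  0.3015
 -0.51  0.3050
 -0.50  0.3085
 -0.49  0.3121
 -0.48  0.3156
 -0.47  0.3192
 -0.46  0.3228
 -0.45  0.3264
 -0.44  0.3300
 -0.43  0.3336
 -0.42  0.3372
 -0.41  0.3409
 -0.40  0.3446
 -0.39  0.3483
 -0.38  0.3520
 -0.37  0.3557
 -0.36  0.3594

12.72

σ√T = 0.12 × 1.5811 = 0.1897
d₁ = [ln(400/380) + (0.06 − 0.042 + 0.12²/2)·2.5] / 0.1897 = [0.0513 + 0.0630] / 0.1897 = 0.6024 → 0.60
d₂ = d₁ − σ√T = 0.6024 − 0.1897 = 0.4126 → 0.41
e^(−qT) = e^(−0.042·2.5) = 0.9003;  e^(−rT) = e^(−0.06·2.5) = 0.8607
N(−d₂) = N(-0.41) = 0.3409;  N(−d₁) = N(-0.60) = 0.2743
P = 380·0.8607·0.3409 − 400·0.9003·0.2743 = 111.4968 − 98.7809 = 12.7159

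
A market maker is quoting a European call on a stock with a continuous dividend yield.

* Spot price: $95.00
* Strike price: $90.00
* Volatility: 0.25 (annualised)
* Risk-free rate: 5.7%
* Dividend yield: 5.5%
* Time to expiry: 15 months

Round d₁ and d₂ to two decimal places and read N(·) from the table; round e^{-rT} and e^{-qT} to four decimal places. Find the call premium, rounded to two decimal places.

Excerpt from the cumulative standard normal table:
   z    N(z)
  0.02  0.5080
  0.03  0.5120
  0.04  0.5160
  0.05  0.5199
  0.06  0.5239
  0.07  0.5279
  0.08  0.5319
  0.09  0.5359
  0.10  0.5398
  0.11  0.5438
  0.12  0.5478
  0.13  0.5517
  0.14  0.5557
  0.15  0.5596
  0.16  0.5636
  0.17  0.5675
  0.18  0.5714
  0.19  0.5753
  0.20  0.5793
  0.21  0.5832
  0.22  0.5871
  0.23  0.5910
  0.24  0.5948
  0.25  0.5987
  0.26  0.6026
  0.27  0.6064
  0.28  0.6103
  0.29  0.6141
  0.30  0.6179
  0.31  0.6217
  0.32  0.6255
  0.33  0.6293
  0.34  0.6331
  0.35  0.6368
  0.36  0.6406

σ√T = 0.25 × 1.1180 = 0.2795
ln(S/K) + (r − q + σ²/2)T = ln(95/90) + (0.057 − 0.055 + 0.25²/2)·1.25 = 0.0541 + 0.0416 = 0.0956
d₁ = 0.0956 / 0.2795 = 0.3421 → 0.34
d₂ = d₁ − σ√T = 0.3421 − 0.2795 = 0.0626 → 0.06
exp(−qT) = exp(−0.055·1.25) = 0.9336;  exp(−rT) = exp(−0.057·1.25) = 0.9312
C = 95·0.9336·N(0.34) − 90·0.9312·N(0.06) = 95·0.9336·0.6331 − 90·0.9312·0.5239 = 56.1509 − 43.9070 = 12.2439

$12.24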